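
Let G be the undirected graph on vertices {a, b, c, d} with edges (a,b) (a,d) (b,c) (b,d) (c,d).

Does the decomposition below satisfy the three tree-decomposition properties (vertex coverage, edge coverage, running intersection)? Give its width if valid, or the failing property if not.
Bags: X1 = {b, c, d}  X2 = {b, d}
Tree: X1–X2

No — vertex a appears in no bag.

A tree decomposition must satisfy three properties: every vertex lies in some bag; for every edge, both endpoints lie together in some bag; and for every vertex, the bags containing it form a connected subtree. Here vertex a appears in no bag, so the decomposition is invalid.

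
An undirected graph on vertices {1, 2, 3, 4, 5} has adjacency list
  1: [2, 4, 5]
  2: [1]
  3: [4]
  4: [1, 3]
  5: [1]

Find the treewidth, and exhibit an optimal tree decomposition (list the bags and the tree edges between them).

Treewidth 1.
Bags: B1 = {1, 4}  B2 = {3, 4}  B3 = {1, 2}  B4 = {1, 5}
Tree: B1–B2, B1–B3, B3–B4

Each bag holds 2 vertices, so the decomposition has width 1, which upper-bounds the treewidth. G has an edge, so its treewidth is at least 1. Hence tw(G) = 1 exactly.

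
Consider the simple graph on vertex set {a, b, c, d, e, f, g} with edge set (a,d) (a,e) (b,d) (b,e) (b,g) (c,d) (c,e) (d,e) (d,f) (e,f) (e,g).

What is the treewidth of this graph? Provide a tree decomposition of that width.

Treewidth 2.
One optimal decomposition is:
Bags: B1 = {b, e, g}  B2 = {b, d, e}  B3 = {c, d, e}  B4 = {d, e, f}  B5 = {a, d, e}
Tree: B1–B2, B2–B3, B2–B4, B4–B5

The largest bag has 3 vertices, giving width 2; this decomposition certifies tw(G) ≤ 2. For the lower bound, the 3 vertices {d, e, f} are pairwise adjacent, and any tree decomposition puts a clique entirely inside one bag — forcing width ≥ 2. Combining the bounds, tw(G) = 2.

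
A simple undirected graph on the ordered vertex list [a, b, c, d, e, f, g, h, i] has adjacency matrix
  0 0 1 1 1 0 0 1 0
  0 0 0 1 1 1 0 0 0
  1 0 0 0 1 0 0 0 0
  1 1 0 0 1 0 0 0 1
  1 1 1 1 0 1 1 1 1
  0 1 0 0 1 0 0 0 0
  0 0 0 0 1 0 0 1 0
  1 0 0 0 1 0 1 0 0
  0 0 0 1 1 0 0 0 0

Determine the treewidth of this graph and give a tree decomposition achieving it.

Treewidth 2.
One such decomposition:
Bags: B1 = {b, d, e}  B2 = {b, e, f}  B3 = {a, d, e}  B4 = {a, e, h}  B5 = {e, g, h}  B6 = {d, e, i}  B7 = {a, c, e}
Tree: B1–B2, B1–B3, B3–B4, B4–B5, B3–B6, B3–B7

Each bag holds 3 vertices, so the decomposition has width 2, which upper-bounds the treewidth. On the other hand G contains the 3-clique {a, d, e}. A clique must lie in a single bag of any decomposition, so no decomposition can have width below 2. Combining the bounds, tw(G) = 2.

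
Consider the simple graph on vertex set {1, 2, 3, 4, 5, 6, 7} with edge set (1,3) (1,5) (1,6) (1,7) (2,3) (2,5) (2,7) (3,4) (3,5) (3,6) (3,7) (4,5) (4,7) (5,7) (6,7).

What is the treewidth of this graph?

3

A width-3 tree decomposition is:
Bags: B1 = {2, 3, 5, 7}  B2 = {1, 3, 5, 7}  B3 = {1, 3, 6, 7}  B4 = {3, 4, 5, 7}
Tree: B1–B2, B2–B3, B1–B4
The largest bag has 4 vertices, giving width 3; this decomposition certifies tw(G) ≤ 3. For the lower bound, the 4 vertices {1, 3, 5, 7} are pairwise adjacent, and any tree decomposition puts a clique entirely inside one bag — forcing width ≥ 3. The upper and lower bounds meet at 3, so that is the treewidth.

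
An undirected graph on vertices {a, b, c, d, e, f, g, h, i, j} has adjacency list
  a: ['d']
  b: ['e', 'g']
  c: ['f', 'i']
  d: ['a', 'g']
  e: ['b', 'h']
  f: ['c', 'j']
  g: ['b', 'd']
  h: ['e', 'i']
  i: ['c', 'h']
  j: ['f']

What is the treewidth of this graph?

1

A width-1 tree decomposition is:
Bags: B1 = {f, j}  B2 = {c, f}  B3 = {c, i}  B4 = {h, i}  B5 = {e, h}  B6 = {b, e}  B7 = {b, g}  B8 = {d, g}  B9 = {a, d}
Tree: B1–B2, B2–B3, B3–B4, B4–B5, B5–B6, B6–B7, B7–B8, B8–B9
The largest bag has 2 vertices, giving width 1; this decomposition certifies tw(G) ≤ 1. Since G has at least one edge (e.g. j–f), it is not an edgeless graph, so tw(G) ≥ 1. Hence tw(G) = 1 exactly.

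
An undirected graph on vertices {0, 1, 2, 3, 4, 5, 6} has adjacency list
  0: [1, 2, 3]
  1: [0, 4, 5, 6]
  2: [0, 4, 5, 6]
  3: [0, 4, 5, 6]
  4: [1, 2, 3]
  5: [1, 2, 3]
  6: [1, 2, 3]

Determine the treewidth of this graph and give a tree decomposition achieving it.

Every bag has size at most 4, so the width is 4 − 1 = 3 and tw(G) ≤ 3. For the lower bound: the 4 vertex sets {2,5}, {1,4}, {3}, {0} are disjoint, each induces a connected subgraph, and every pair is joined by at least one edge of G. Contracting each set to a single vertex therefore yields K_{4} as a minor, and since treewidth is minor-monotone, tw(G) ≥ tw(K_{4}) = 3. The upper and lower bounds meet at 3, so that is the treewidth.

Treewidth 3.
Bags: B1 = {1, 2, 3, 5}  B2 = {1, 2, 3, 4}  B3 = {0, 1, 2, 3}  B4 = {1, 2, 3, 6}
Tree: B1–B2, B2–B3, B3–B4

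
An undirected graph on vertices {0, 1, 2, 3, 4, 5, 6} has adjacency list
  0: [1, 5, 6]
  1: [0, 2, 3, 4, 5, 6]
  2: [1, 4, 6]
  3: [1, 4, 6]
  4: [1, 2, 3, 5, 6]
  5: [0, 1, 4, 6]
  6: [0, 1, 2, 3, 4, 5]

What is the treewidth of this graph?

3

A width-3 tree decomposition is:
Bags: B1 = {1, 4, 5, 6}  B2 = {1, 3, 4, 6}  B3 = {1, 2, 4, 6}  B4 = {0, 1, 5, 6}
Tree: B1–B2, B1–B3, B1–B4
Each bag holds 4 vertices, so the decomposition has width 3, which upper-bounds the treewidth. Conversely, {0, 1, 5, 6} is a clique of size 4, and the vertices of any clique must share a bag in every tree decomposition; so some bag has ≥ 4 vertices and tw(G) ≥ 3. The upper and lower bounds meet at 3, so that is the treewidth.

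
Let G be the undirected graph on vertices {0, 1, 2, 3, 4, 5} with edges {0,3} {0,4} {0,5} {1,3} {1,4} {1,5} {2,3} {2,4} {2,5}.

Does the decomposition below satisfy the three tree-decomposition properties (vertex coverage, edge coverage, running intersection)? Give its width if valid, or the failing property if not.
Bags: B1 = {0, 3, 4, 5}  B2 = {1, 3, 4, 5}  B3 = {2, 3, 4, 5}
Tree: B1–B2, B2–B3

Checking the three conditions: (i) the bags cover all of {0, 1, 2, 3, 4, 5}; (ii) for each edge, some bag contains both endpoints; (iii) the bags containing any fixed vertex form a subtree. All hold, so the decomposition is valid with width 4 − 1 = 3.

Yes; width 3.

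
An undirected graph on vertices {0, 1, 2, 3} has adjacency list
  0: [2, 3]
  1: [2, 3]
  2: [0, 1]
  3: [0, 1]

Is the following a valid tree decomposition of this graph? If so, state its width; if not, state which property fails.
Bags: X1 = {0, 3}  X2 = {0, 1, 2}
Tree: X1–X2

No — edge (1,3) lies in no bag.

A tree decomposition must satisfy three properties: every vertex lies in some bag; for every edge, both endpoints lie together in some bag; and for every vertex, the bags containing it form a connected subtree. Here edge (1,3) lies in no bag, so the decomposition is invalid.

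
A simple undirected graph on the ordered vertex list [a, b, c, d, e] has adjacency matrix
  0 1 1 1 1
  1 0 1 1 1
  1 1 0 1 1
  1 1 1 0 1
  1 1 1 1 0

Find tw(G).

4

A width-4 tree decomposition is:
Bags: B1 = {a, b, c, d, e}
Tree: (single bag)
A single bag containing all 5 vertices is trivially a valid decomposition of width 4. Conversely, {a, b, c, d, e} is a clique of size 5, and the vertices of any clique must share a bag in every tree decomposition; so some bag has ≥ 5 vertices and tw(G) ≥ 4. Combining the bounds, tw(G) = 4.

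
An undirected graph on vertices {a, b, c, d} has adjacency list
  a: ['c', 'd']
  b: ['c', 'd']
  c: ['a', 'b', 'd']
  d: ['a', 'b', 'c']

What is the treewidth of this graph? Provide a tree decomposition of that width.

Treewidth 2.
One such decomposition:
Bags: B1 = {a, c, d}  B2 = {b, c, d}
Tree: B1–B2

Every bag has size at most 3, so the width is 3 − 1 = 2 and tw(G) ≤ 2. For the lower bound, the 3 vertices {a, c, d} are pairwise adjacent, and any tree decomposition puts a clique entirely inside one bag — forcing width ≥ 2. Hence tw(G) = 2 exactly.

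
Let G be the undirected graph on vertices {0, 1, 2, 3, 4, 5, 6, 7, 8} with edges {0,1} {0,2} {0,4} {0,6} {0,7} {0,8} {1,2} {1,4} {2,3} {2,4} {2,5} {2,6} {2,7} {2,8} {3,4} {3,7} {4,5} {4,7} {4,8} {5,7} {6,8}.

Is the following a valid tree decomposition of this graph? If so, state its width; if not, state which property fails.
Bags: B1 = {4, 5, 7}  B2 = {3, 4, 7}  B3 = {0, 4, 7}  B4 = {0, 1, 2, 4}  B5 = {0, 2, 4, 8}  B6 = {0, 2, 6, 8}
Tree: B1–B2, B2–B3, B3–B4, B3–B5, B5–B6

A tree decomposition must satisfy three properties: every vertex lies in some bag; for every edge, both endpoints lie together in some bag; and for every vertex, the bags containing it form a connected subtree. Here edge (2,5) lies in no bag, so the decomposition is invalid.

No — edge (2,5) lies in no bag.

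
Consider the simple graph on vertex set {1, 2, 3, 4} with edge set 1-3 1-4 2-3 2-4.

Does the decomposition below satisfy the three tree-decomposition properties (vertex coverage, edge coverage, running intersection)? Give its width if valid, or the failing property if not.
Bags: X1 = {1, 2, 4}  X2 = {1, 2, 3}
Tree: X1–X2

Checking the three conditions: (i) the bags cover all of {1, 2, 3, 4}; (ii) for each edge, some bag contains both endpoints; (iii) the bags containing any fixed vertex form a subtree. All hold, so the decomposition is valid with width 3 − 1 = 2.

Yes; width 2.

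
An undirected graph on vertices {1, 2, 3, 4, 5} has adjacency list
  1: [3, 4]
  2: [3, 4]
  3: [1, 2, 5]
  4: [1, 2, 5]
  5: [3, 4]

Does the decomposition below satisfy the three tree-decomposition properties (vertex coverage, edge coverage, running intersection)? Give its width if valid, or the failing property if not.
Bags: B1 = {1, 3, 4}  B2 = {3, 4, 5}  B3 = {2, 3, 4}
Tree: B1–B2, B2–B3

Yes; width 2.

Every vertex of G appears in some bag (union = {1, 2, 3, 4, 5}); every edge is covered by a bag; and for each vertex v the set of bags containing v is connected in the bag tree. The decomposition is therefore valid. The largest bag has 3 vertices, so the width is 2.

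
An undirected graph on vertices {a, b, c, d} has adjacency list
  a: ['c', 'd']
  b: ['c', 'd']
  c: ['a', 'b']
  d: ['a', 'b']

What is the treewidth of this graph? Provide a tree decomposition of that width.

Treewidth 2.
One such decomposition:
Bags: B1 = {a, b, c}  B2 = {a, b, d}
Tree: B1–B2

Every bag has size at most 3, so the width is 3 − 1 = 2 and tw(G) ≤ 2. The edges a–c–b–d–a form a cycle, so G is not a tree and its treewidth is at least 2. Therefore the treewidth is 2.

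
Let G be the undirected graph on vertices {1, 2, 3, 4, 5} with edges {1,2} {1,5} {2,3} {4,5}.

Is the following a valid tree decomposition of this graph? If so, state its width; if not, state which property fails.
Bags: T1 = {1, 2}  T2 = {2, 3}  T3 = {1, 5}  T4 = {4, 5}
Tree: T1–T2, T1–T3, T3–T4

Yes; width 1.

Vertex coverage: the bags together contain {1, 2, 3, 4, 5}, the full vertex set. Edge coverage: each edge of G has both endpoints in at least one bag. Running intersection: for every vertex, the bags containing it form a connected subtree. All three properties hold, so this is a valid tree decomposition of width max|bag| − 1 = 1, and hence tw(G) ≤ 1.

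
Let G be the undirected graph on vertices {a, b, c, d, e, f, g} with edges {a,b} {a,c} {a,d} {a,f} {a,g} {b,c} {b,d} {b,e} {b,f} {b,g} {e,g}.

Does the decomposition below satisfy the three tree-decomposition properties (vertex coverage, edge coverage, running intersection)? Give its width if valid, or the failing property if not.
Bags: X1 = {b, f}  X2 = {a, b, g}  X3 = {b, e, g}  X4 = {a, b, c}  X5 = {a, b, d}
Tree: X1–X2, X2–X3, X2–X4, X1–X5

A tree decomposition must satisfy three properties: every vertex lies in some bag; for every edge, both endpoints lie together in some bag; and for every vertex, the bags containing it form a connected subtree. Here edge (a,f) lies in no bag, so the decomposition is invalid.

No — edge (a,f) lies in no bag.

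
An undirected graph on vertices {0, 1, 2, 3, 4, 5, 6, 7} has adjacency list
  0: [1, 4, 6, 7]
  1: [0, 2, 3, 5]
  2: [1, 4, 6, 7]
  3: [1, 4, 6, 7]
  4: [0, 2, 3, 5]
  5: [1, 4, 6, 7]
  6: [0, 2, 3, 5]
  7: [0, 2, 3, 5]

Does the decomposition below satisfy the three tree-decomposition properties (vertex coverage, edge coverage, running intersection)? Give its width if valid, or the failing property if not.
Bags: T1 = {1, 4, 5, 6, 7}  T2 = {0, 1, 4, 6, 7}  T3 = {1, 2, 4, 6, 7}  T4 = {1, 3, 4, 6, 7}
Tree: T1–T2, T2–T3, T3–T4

Yes; width 4.

Every vertex of G appears in some bag (union = {0, 1, 2, 3, 4, 5, 6, 7}); every edge is covered by a bag; and for each vertex v the set of bags containing v is connected in the bag tree. The decomposition is therefore valid. The largest bag has 5 vertices, so the width is 4.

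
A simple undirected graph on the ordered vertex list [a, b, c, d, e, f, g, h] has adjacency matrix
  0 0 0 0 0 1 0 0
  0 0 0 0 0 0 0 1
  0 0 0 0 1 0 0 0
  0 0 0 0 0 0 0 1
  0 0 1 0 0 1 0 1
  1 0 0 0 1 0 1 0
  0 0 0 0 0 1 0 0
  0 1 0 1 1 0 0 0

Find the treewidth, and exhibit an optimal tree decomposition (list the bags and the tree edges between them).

Each bag holds 2 vertices, so the decomposition has width 1, which upper-bounds the treewidth. G has an edge, so its treewidth is at least 1. Hence tw(G) = 1 exactly.

Treewidth 1.
Bags: B1 = {e, h}  B2 = {e, f}  B3 = {c, e}  B4 = {f, g}  B5 = {a, f}  B6 = {b, h}  B7 = {d, h}
Tree: B1–B2, B1–B3, B2–B4, B4–B5, B1–B6, B6–B7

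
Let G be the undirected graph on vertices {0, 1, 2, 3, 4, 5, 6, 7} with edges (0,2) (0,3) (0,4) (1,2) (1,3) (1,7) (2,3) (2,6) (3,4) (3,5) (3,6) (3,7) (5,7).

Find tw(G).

2

A width-2 tree decomposition is:
Bags: B1 = {0, 2, 3}  B2 = {2, 3, 6}  B3 = {1, 2, 3}  B4 = {0, 3, 4}  B5 = {1, 3, 7}  B6 = {3, 5, 7}
Tree: B1–B2, B1–B3, B1–B4, B3–B5, B5–B6
The largest bag has 3 vertices, giving width 2; this decomposition certifies tw(G) ≤ 2. For the lower bound, the 3 vertices {0, 2, 3} are pairwise adjacent, and any tree decomposition puts a clique entirely inside one bag — forcing width ≥ 2. Combining the bounds, tw(G) = 2.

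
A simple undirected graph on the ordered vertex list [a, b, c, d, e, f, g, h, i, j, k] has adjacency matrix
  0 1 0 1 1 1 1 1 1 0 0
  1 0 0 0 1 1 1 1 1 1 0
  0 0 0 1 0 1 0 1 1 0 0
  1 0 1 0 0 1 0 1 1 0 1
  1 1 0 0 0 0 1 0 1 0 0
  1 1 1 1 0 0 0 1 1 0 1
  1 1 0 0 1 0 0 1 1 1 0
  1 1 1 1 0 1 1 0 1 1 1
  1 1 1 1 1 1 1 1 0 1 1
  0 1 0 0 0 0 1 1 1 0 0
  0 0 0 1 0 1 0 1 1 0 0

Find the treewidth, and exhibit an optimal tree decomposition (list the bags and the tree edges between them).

Every bag has size at most 5, so the width is 5 − 1 = 4 and tw(G) ≤ 4. Conversely, {a, b, e, g, i} is a clique of size 5, and the vertices of any clique must share a bag in every tree decomposition; so some bag has ≥ 5 vertices and tw(G) ≥ 4. The upper and lower bounds meet at 4, so that is the treewidth.

Treewidth 4.
One such decomposition:
Bags: B1 = {a, b, f, h, i}  B2 = {a, b, g, h, i}  B3 = {a, b, e, g, i}  B4 = {b, g, h, i, j}  B5 = {a, d, f, h, i}  B6 = {d, f, h, i, k}  B7 = {c, d, f, h, i}
Tree: B1–B2, B2–B3, B2–B4, B1–B5, B5–B6, B5–B7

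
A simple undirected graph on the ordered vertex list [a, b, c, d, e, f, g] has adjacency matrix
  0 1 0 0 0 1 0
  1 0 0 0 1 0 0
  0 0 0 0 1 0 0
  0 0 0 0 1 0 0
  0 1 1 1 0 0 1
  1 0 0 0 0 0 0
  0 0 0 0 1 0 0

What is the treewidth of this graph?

A width-1 tree decomposition is:
Bags: B1 = {a, b}  B2 = {b, e}  B3 = {a, f}  B4 = {c, e}  B5 = {e, g}  B6 = {d, e}
Tree: B1–B2, B1–B3, B2–B4, B4–B5, B5–B6
Every bag has size at most 2, so the width is 2 − 1 = 1 and tw(G) ≤ 1. Any graph with an edge has treewidth ≥ 1, and G has the edge b–a. Hence tw(G) = 1 exactly.

1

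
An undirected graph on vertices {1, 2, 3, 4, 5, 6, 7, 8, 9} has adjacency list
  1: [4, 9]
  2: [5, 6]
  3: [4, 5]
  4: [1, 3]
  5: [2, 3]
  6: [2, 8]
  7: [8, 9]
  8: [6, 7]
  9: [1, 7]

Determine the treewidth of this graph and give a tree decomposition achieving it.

The largest bag has 3 vertices, giving width 2; this decomposition certifies tw(G) ≤ 2. For the lower bound, G contains the cycle 9–1–4–3–5–2–6–8–7–9, so G is not a forest; only forests have treewidth ≤ 1, hence tw(G) ≥ 2. Combining the bounds, tw(G) = 2.

Treewidth 2.
Bags: B1 = {1, 4, 9}  B2 = {3, 4, 9}  B3 = {3, 5, 9}  B4 = {2, 5, 9}  B5 = {2, 6, 9}  B6 = {6, 8, 9}  B7 = {7, 8, 9}
Tree: B1–B2, B2–B3, B3–B4, B4–B5, B5–B6, B6–B7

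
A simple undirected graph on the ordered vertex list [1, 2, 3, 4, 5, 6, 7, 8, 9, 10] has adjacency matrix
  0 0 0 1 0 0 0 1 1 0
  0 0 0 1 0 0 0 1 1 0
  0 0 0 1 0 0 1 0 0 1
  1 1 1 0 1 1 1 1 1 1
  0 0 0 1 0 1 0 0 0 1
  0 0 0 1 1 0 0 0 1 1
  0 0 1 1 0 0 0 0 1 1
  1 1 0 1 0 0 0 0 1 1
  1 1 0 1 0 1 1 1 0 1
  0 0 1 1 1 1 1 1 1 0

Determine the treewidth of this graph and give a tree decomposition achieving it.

The largest bag has 4 vertices, giving width 3; this decomposition certifies tw(G) ≤ 3. For the lower bound, the 4 vertices {1, 4, 8, 9} are pairwise adjacent, and any tree decomposition puts a clique entirely inside one bag — forcing width ≥ 3. Hence tw(G) = 3 exactly.

Treewidth 3.
Bags: B1 = {4, 6, 9, 10}  B2 = {4, 5, 6, 10}  B3 = {4, 8, 9, 10}  B4 = {2, 4, 8, 9}  B5 = {4, 7, 9, 10}  B6 = {3, 4, 7, 10}  B7 = {1, 4, 8, 9}
Tree: B1–B2, B1–B3, B3–B4, B3–B5, B5–B6, B4–B7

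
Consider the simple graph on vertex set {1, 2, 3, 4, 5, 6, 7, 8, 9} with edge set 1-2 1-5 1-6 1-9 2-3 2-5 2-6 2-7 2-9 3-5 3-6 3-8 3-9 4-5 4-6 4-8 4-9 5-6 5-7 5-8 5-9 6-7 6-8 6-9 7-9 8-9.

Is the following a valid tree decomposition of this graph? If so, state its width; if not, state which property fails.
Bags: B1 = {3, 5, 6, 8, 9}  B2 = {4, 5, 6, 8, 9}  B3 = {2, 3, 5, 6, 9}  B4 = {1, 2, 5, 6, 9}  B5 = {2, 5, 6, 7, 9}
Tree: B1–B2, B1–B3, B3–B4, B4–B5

Vertex coverage: the bags together contain {1, 2, 3, 4, 5, 6, 7, 8, 9}, the full vertex set. Edge coverage: each edge of G has both endpoints in at least one bag. Running intersection: for every vertex, the bags containing it form a connected subtree. All three properties hold, so this is a valid tree decomposition of width max|bag| − 1 = 4, and hence tw(G) ≤ 4.

Yes; width 4.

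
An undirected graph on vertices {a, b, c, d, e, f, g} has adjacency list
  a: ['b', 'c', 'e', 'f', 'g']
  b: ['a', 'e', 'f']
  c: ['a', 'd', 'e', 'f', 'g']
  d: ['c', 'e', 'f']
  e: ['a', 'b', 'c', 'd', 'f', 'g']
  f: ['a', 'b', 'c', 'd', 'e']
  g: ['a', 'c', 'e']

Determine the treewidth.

3

A width-3 tree decomposition is:
Bags: B1 = {a, c, e, f}  B2 = {c, d, e, f}  B3 = {a, b, e, f}  B4 = {a, c, e, g}
Tree: B1–B2, B1–B3, B1–B4
Every bag has size at most 4, so the width is 4 − 1 = 3 and tw(G) ≤ 3. On the other hand G contains the 4-clique {a, c, e, g}. A clique must lie in a single bag of any decomposition, so no decomposition can have width below 3. The upper and lower bounds meet at 3, so that is the treewidth.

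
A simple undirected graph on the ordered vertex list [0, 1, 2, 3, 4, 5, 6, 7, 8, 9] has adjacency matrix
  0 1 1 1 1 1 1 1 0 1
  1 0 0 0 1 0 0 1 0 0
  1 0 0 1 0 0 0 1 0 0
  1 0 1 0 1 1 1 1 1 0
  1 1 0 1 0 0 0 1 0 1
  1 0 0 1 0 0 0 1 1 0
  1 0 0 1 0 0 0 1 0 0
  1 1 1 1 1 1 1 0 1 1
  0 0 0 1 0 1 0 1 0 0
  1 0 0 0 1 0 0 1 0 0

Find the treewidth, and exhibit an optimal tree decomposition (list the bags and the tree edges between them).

Treewidth 3.
One such decomposition:
Bags: B1 = {0, 3, 6, 7}  B2 = {0, 3, 5, 7}  B3 = {0, 3, 4, 7}  B4 = {0, 1, 4, 7}  B5 = {0, 2, 3, 7}  B6 = {3, 5, 7, 8}  B7 = {0, 4, 7, 9}
Tree: B1–B2, B2–B3, B3–B4, B3–B5, B2–B6, B4–B7

Each bag holds 4 vertices, so the decomposition has width 3, which upper-bounds the treewidth. On the other hand G contains the 4-clique {0, 1, 4, 7}. A clique must lie in a single bag of any decomposition, so no decomposition can have width below 3. Combining the bounds, tw(G) = 3.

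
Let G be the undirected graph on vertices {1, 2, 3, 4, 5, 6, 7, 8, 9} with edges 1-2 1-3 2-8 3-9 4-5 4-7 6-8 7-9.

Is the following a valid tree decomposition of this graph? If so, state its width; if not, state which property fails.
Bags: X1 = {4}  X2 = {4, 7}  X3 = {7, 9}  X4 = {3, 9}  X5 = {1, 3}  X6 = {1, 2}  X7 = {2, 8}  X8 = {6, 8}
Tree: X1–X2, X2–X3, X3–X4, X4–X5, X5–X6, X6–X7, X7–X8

No — vertex 5 appears in no bag.

A tree decomposition must satisfy three properties: every vertex lies in some bag; for every edge, both endpoints lie together in some bag; and for every vertex, the bags containing it form a connected subtree. Here vertex 5 appears in no bag, so the decomposition is invalid.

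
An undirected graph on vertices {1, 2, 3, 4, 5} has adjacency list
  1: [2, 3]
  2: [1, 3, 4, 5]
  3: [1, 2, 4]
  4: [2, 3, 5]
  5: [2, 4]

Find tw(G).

A width-2 tree decomposition is:
Bags: B1 = {1, 2, 3}  B2 = {2, 3, 4}  B3 = {2, 4, 5}
Tree: B1–B2, B2–B3
Every bag has size at most 3, so the width is 3 − 1 = 2 and tw(G) ≤ 2. Conversely, {1, 2, 3} is a clique of size 3, and the vertices of any clique must share a bag in every tree decomposition; so some bag has ≥ 3 vertices and tw(G) ≥ 2. Hence tw(G) = 2 exactly.

2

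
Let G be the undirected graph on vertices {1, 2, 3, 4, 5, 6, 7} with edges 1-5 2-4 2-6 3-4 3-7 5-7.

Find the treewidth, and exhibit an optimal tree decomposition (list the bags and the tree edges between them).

Treewidth 1.
One optimal decomposition is:
Bags: B1 = {2, 6}  B2 = {2, 4}  B3 = {3, 4}  B4 = {3, 7}  B5 = {5, 7}  B6 = {1, 5}
Tree: B1–B2, B2–B3, B3–B4, B4–B5, B5–B6

Each bag holds 2 vertices, so the decomposition has width 1, which upper-bounds the treewidth. G has an edge, so its treewidth is at least 1. Hence tw(G) = 1 exactly.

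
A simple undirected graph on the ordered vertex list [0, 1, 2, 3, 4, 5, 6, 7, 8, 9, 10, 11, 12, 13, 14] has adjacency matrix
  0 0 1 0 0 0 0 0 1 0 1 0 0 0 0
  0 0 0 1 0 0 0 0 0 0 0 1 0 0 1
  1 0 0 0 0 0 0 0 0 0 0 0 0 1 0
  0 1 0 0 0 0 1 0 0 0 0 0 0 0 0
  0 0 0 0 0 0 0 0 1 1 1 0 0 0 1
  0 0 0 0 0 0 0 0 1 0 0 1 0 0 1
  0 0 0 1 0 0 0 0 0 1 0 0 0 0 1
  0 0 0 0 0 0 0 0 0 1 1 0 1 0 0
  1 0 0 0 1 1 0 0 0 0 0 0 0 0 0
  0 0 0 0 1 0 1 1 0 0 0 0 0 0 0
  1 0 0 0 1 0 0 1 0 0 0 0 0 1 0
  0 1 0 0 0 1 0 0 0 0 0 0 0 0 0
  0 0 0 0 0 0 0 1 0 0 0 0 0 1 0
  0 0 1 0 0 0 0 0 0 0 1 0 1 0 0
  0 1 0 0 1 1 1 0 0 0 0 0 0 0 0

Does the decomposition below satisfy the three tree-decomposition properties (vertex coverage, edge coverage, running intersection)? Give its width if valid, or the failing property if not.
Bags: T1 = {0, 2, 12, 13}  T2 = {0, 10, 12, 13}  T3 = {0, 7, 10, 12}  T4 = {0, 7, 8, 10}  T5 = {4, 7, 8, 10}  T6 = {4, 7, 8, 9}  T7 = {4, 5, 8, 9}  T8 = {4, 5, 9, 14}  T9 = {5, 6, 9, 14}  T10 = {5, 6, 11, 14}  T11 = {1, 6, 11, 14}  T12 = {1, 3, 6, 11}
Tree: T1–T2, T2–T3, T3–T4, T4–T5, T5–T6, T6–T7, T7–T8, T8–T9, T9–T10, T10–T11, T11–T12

Yes; width 3.

Vertex coverage: the bags together contain {0, 1, 2, 3, 4, 5, 6, 7, 8, 9, 10, 11, 12, 13, 14}, the full vertex set. Edge coverage: each edge of G has both endpoints in at least one bag. Running intersection: for every vertex, the bags containing it form a connected subtree. All three properties hold, so this is a valid tree decomposition of width max|bag| − 1 = 3, and hence tw(G) ≤ 3.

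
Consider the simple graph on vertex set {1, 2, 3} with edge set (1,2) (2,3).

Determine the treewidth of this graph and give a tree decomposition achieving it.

The largest bag has 2 vertices, giving width 1; this decomposition certifies tw(G) ≤ 1. Since G has at least one edge (e.g. 2–3), it is not an edgeless graph, so tw(G) ≥ 1. Hence tw(G) = 1 exactly.

Treewidth 1.
Bags: B1 = {2, 3}  B2 = {1, 2}
Tree: B1–B2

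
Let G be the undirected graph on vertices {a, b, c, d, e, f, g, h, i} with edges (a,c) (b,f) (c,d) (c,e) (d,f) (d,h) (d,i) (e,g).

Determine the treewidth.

A width-1 tree decomposition is:
Bags: B1 = {d, i}  B2 = {c, d}  B3 = {a, c}  B4 = {c, e}  B5 = {d, f}  B6 = {e, g}  B7 = {b, f}  B8 = {d, h}
Tree: B1–B2, B2–B3, B2–B4, B1–B5, B4–B6, B5–B7, B2–B8
Each bag holds 2 vertices, so the decomposition has width 1, which upper-bounds the treewidth. G has an edge, so its treewidth is at least 1. Combining the bounds, tw(G) = 1.

1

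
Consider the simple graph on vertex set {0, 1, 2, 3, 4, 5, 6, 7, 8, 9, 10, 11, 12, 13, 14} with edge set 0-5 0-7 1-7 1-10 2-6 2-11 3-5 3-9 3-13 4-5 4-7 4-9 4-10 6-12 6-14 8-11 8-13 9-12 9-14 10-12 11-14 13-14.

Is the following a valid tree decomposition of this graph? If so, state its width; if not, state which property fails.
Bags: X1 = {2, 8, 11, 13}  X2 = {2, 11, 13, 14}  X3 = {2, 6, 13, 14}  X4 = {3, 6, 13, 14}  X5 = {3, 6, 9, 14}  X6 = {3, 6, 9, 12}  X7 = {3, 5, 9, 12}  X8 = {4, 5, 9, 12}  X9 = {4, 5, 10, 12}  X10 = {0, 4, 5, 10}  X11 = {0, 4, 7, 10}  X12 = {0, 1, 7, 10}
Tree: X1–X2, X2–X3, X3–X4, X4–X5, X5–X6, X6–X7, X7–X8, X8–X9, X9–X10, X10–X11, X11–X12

Checking the three conditions: (i) the bags cover all of {0, 1, 2, 3, 4, 5, 6, 7, 8, 9, 10, 11, 12, 13, 14}; (ii) for each edge, some bag contains both endpoints; (iii) the bags containing any fixed vertex form a subtree. All hold, so the decomposition is valid with width 4 − 1 = 3.

Yes; width 3.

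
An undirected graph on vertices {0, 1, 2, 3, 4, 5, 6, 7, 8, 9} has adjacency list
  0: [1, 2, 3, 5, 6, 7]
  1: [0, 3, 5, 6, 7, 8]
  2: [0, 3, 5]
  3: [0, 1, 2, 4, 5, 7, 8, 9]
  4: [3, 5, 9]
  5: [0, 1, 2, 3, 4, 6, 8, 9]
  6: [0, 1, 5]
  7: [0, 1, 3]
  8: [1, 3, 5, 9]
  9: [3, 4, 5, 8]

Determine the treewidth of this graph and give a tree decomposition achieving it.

Treewidth 3.
One such decomposition:
Bags: B1 = {0, 1, 3, 5}  B2 = {1, 3, 5, 8}  B3 = {0, 1, 3, 7}  B4 = {3, 5, 8, 9}  B5 = {0, 2, 3, 5}  B6 = {0, 1, 5, 6}  B7 = {3, 4, 5, 9}
Tree: B1–B2, B1–B3, B2–B4, B1–B5, B1–B6, B4–B7

Every bag has size at most 4, so the width is 4 − 1 = 3 and tw(G) ≤ 3. For the lower bound, the 4 vertices {0, 1, 3, 5} are pairwise adjacent, and any tree decomposition puts a clique entirely inside one bag — forcing width ≥ 3. The upper and lower bounds meet at 3, so that is the treewidth.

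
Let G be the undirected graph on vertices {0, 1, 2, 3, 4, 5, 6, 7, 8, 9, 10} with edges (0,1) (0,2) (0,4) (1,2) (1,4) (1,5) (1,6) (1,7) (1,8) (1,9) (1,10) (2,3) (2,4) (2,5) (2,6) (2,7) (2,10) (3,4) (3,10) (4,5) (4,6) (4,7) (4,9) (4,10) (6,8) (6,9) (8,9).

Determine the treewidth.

3

A width-3 tree decomposition is:
Bags: B1 = {1, 6, 8, 9}  B2 = {1, 4, 6, 9}  B3 = {1, 2, 4, 6}  B4 = {0, 1, 2, 4}  B5 = {1, 2, 4, 10}  B6 = {1, 2, 4, 5}  B7 = {1, 2, 4, 7}  B8 = {2, 3, 4, 10}
Tree: B1–B2, B2–B3, B3–B4, B4–B5, B4–B6, B5–B7, B5–B8
Each bag holds 4 vertices, so the decomposition has width 3, which upper-bounds the treewidth. For the lower bound, the 4 vertices {1, 6, 8, 9} are pairwise adjacent, and any tree decomposition puts a clique entirely inside one bag — forcing width ≥ 3. Therefore the treewidth is 3.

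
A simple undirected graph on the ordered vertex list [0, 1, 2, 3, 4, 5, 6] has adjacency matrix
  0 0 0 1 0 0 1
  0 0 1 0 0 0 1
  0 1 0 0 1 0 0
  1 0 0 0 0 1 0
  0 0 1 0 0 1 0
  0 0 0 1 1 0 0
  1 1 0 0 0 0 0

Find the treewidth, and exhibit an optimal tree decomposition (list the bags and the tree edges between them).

Every bag has size at most 3, so the width is 3 − 1 = 2 and tw(G) ≤ 2. For the lower bound, G contains the cycle 1–2–4–5–3–0–6–1, so G is not a forest; only forests have treewidth ≤ 1, hence tw(G) ≥ 2. The upper and lower bounds meet at 2, so that is the treewidth.

Treewidth 2.
Bags: B1 = {1, 2, 4}  B2 = {1, 4, 5}  B3 = {1, 3, 5}  B4 = {0, 1, 3}  B5 = {0, 1, 6}
Tree: B1–B2, B2–B3, B3–B4, B4–B5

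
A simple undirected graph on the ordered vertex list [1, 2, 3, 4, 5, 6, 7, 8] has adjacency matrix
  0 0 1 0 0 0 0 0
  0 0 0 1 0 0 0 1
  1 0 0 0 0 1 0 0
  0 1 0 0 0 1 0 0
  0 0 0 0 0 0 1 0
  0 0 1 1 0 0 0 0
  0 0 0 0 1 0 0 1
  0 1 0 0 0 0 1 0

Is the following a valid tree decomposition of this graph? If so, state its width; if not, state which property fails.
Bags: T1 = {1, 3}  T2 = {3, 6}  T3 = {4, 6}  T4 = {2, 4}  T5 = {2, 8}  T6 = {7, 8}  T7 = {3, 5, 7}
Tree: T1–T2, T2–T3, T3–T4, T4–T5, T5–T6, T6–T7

A tree decomposition must satisfy three properties: every vertex lies in some bag; for every edge, both endpoints lie together in some bag; and for every vertex, the bags containing it form a connected subtree. Here bags containing vertex 3 are not connected in the tree, so the decomposition is invalid.

No — bags containing vertex 3 are not connected in the tree.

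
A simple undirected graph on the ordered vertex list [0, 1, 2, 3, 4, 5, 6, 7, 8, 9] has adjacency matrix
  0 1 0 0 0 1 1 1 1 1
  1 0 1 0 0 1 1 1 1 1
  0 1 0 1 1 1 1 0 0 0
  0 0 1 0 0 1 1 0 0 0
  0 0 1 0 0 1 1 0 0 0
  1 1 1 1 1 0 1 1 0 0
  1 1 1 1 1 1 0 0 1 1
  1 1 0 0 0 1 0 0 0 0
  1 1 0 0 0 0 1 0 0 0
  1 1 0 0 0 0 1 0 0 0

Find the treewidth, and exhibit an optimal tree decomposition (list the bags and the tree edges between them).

The largest bag has 4 vertices, giving width 3; this decomposition certifies tw(G) ≤ 3. For the lower bound, the 4 vertices {0, 1, 6, 8} are pairwise adjacent, and any tree decomposition puts a clique entirely inside one bag — forcing width ≥ 3. Combining the bounds, tw(G) = 3.

Treewidth 3.
One optimal decomposition is:
Bags: B1 = {0, 1, 5, 6}  B2 = {1, 2, 5, 6}  B3 = {0, 1, 6, 9}  B4 = {2, 3, 5, 6}  B5 = {0, 1, 6, 8}  B6 = {2, 4, 5, 6}  B7 = {0, 1, 5, 7}
Tree: B1–B2, B1–B3, B2–B4, B1–B5, B2–B6, B1–B7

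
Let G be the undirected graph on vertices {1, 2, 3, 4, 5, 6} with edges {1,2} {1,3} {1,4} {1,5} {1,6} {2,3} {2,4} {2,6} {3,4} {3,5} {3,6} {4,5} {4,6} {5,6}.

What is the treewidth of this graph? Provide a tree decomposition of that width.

Each bag holds 5 vertices, so the decomposition has width 4, which upper-bounds the treewidth. On the other hand G contains the 5-clique {1, 2, 3, 4, 6}. A clique must lie in a single bag of any decomposition, so no decomposition can have width below 4. Combining the bounds, tw(G) = 4.

Treewidth 4.
One optimal decomposition is:
Bags: B1 = {1, 2, 3, 4, 6}  B2 = {1, 3, 4, 5, 6}
Tree: B1–B2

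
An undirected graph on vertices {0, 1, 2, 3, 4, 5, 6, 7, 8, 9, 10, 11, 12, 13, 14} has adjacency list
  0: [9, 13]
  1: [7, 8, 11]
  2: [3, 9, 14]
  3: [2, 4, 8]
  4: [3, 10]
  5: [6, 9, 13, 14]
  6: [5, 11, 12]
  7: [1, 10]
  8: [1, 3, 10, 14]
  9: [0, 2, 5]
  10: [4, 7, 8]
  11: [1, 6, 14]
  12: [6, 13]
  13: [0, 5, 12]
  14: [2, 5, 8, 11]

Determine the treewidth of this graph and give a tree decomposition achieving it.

Every bag has size at most 4, so the width is 4 − 1 = 3 and tw(G) ≤ 3. For the lower bound: the 4 vertex sets {4,7,10}, {1}, {8}, {2,3,11,14} are disjoint, each induces a connected subgraph, and every pair is joined by at least one edge of G. Contracting each set to a single vertex therefore yields K_{4} as a minor, and since treewidth is minor-monotone, tw(G) ≥ tw(K_{4}) = 3. Therefore the treewidth is 3.

Treewidth 3.
One optimal decomposition is:
Bags: B1 = {1, 4, 7, 10}  B2 = {1, 4, 8, 10}  B3 = {1, 3, 4, 8}  B4 = {1, 3, 8, 11}  B5 = {3, 8, 11, 14}  B6 = {2, 3, 11, 14}  B7 = {2, 6, 11, 14}  B8 = {2, 5, 6, 14}  B9 = {2, 5, 6, 9}  B10 = {5, 6, 9, 12}  B11 = {5, 9, 12, 13}  B12 = {0, 9, 12, 13}
Tree: B1–B2, B2–B3, B3–B4, B4–B5, B5–B6, B6–B7, B7–B8, B8–B9, B9–B10, B10–B11, B11–B12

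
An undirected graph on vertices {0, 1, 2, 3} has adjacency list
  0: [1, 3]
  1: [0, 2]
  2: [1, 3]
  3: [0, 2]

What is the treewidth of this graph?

A width-2 tree decomposition is:
Bags: B1 = {0, 1, 2}  B2 = {0, 2, 3}
Tree: B1–B2
The largest bag has 3 vertices, giving width 2; this decomposition certifies tw(G) ≤ 2. Since 0–1–2–3–0 is a cycle in G, G is not acyclic. Forests are exactly the graphs of treewidth ≤ 1, so tw(G) ≥ 2. Combining the bounds, tw(G) = 2.

2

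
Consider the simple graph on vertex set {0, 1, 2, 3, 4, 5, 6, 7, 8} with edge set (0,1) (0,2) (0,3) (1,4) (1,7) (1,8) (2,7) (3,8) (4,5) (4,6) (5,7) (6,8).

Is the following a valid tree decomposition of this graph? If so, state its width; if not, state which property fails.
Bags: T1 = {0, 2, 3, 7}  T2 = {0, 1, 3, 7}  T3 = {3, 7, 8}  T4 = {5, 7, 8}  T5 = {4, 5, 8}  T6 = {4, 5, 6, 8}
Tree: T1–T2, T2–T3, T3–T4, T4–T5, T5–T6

No — edge (1,8) lies in no bag.

A tree decomposition must satisfy three properties: every vertex lies in some bag; for every edge, both endpoints lie together in some bag; and for every vertex, the bags containing it form a connected subtree. Here edge (1,8) lies in no bag, so the decomposition is invalid.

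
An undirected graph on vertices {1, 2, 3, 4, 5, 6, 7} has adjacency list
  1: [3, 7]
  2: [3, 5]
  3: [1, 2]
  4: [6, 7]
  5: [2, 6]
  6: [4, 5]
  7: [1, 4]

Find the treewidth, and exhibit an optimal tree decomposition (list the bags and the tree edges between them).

The largest bag has 3 vertices, giving width 2; this decomposition certifies tw(G) ≤ 2. The edges 5–2–3–1–7–4–6–5 form a cycle, so G is not a tree and its treewidth is at least 2. Therefore the treewidth is 2.

Treewidth 2.
Bags: B1 = {2, 3, 5}  B2 = {1, 3, 5}  B3 = {1, 5, 7}  B4 = {4, 5, 7}  B5 = {4, 5, 6}
Tree: B1–B2, B2–B3, B3–B4, B4–B5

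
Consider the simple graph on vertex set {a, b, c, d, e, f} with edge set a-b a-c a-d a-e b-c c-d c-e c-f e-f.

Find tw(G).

2

A width-2 tree decomposition is:
Bags: B1 = {a, c, d}  B2 = {a, b, c}  B3 = {a, c, e}  B4 = {c, e, f}
Tree: B1–B2, B2–B3, B3–B4
The largest bag has 3 vertices, giving width 2; this decomposition certifies tw(G) ≤ 2. On the other hand G contains the 3-clique {a, c, d}. A clique must lie in a single bag of any decomposition, so no decomposition can have width below 2. Combining the bounds, tw(G) = 2.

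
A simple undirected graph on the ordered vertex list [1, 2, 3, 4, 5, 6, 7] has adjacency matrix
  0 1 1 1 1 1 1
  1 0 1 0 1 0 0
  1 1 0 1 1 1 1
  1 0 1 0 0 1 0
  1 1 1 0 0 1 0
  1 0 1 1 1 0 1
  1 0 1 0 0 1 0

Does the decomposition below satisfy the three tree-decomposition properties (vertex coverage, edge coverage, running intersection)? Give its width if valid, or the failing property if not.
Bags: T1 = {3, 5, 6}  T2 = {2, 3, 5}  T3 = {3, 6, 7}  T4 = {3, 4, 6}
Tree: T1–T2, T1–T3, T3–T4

No — vertex 1 appears in no bag.

A tree decomposition must satisfy three properties: every vertex lies in some bag; for every edge, both endpoints lie together in some bag; and for every vertex, the bags containing it form a connected subtree. Here vertex 1 appears in no bag, so the decomposition is invalid.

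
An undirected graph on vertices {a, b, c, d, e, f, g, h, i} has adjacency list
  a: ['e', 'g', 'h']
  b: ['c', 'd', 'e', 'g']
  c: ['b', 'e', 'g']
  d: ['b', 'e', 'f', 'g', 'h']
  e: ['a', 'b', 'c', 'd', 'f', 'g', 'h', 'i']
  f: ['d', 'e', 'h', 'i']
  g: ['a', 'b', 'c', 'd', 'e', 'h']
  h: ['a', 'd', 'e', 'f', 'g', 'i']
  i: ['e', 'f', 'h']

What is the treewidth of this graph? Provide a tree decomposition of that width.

Treewidth 3.
One such decomposition:
Bags: B1 = {d, e, g, h}  B2 = {a, e, g, h}  B3 = {b, d, e, g}  B4 = {d, e, f, h}  B5 = {b, c, e, g}  B6 = {e, f, h, i}
Tree: B1–B2, B1–B3, B1–B4, B3–B5, B4–B6

Each bag holds 4 vertices, so the decomposition has width 3, which upper-bounds the treewidth. Conversely, {d, e, g, h} is a clique of size 4, and the vertices of any clique must share a bag in every tree decomposition; so some bag has ≥ 4 vertices and tw(G) ≥ 3. Combining the bounds, tw(G) = 3.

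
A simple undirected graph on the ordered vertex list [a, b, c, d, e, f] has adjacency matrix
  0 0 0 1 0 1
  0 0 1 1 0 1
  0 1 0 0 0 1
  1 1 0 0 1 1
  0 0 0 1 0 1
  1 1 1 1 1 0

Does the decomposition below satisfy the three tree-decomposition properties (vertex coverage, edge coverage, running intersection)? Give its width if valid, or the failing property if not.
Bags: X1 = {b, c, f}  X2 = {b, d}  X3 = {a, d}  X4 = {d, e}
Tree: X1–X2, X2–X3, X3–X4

A tree decomposition must satisfy three properties: every vertex lies in some bag; for every edge, both endpoints lie together in some bag; and for every vertex, the bags containing it form a connected subtree. Here edge (f,d) lies in no bag, so the decomposition is invalid.

No — edge (f,d) lies in no bag.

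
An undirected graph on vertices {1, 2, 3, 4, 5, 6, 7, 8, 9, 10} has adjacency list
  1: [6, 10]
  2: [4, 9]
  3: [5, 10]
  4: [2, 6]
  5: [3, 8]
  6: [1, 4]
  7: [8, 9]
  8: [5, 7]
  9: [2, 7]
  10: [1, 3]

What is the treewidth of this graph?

2

A width-2 tree decomposition is:
Bags: B1 = {2, 4, 9}  B2 = {4, 6, 9}  B3 = {1, 6, 9}  B4 = {1, 9, 10}  B5 = {3, 9, 10}  B6 = {3, 5, 9}  B7 = {5, 8, 9}  B8 = {7, 8, 9}
Tree: B1–B2, B2–B3, B3–B4, B4–B5, B5–B6, B6–B7, B7–B8
Each bag holds 3 vertices, so the decomposition has width 2, which upper-bounds the treewidth. Since 9–2–4–6–1–10–3–5–8–7–9 is a cycle in G, G is not acyclic. Forests are exactly the graphs of treewidth ≤ 1, so tw(G) ≥ 2. Hence tw(G) = 2 exactly.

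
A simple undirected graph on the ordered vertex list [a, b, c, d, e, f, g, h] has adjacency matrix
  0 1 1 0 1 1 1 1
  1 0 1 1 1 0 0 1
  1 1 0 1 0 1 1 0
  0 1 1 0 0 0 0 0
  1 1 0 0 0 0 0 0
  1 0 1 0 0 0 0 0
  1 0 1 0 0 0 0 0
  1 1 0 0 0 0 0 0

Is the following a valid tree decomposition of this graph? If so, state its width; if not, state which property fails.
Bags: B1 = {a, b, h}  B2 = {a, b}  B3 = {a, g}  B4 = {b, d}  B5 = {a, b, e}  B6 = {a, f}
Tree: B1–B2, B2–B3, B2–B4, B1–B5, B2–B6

A tree decomposition must satisfy three properties: every vertex lies in some bag; for every edge, both endpoints lie together in some bag; and for every vertex, the bags containing it form a connected subtree. Here vertex c appears in no bag, so the decomposition is invalid.

No — vertex c appears in no bag.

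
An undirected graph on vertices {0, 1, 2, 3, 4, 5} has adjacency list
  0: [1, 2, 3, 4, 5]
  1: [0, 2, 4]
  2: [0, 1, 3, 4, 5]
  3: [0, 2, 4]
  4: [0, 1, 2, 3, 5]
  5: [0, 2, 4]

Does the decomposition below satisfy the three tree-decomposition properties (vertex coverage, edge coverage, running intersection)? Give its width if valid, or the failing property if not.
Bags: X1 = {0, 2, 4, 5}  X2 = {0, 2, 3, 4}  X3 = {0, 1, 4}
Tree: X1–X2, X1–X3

A tree decomposition must satisfy three properties: every vertex lies in some bag; for every edge, both endpoints lie together in some bag; and for every vertex, the bags containing it form a connected subtree. Here edge (2,1) lies in no bag, so the decomposition is invalid.

No — edge (2,1) lies in no bag.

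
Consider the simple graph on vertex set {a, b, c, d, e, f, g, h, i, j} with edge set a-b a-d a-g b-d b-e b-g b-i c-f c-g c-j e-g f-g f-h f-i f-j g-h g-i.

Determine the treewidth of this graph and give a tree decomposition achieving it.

Treewidth 2.
One such decomposition:
Bags: B1 = {c, f, g}  B2 = {f, g, i}  B3 = {f, g, h}  B4 = {b, g, i}  B5 = {c, f, j}  B6 = {a, b, g}  B7 = {a, b, d}  B8 = {b, e, g}
Tree: B1–B2, B1–B3, B2–B4, B1–B5, B4–B6, B6–B7, B4–B8

Each bag holds 3 vertices, so the decomposition has width 2, which upper-bounds the treewidth. On the other hand G contains the 3-clique {a, b, d}. A clique must lie in a single bag of any decomposition, so no decomposition can have width below 2. The upper and lower bounds meet at 2, so that is the treewidth.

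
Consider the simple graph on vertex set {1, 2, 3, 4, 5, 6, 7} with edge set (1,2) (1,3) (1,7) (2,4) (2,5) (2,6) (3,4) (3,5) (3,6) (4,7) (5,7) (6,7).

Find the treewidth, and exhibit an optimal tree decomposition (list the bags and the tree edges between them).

Treewidth 3.
One optimal decomposition is:
Bags: B1 = {2, 3, 6, 7}  B2 = {1, 2, 3, 7}  B3 = {2, 3, 4, 7}  B4 = {2, 3, 5, 7}
Tree: B1–B2, B2–B3, B3–B4

Each bag holds 4 vertices, so the decomposition has width 3, which upper-bounds the treewidth. For the lower bound: the 4 vertex sets {2,6}, {1,3}, {7}, {4} are disjoint, each induces a connected subgraph, and every pair is joined by at least one edge of G. Contracting each set to a single vertex therefore yields K_{4} as a minor, and since treewidth is minor-monotone, tw(G) ≥ tw(K_{4}) = 3. The upper and lower bounds meet at 3, so that is the treewidth.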